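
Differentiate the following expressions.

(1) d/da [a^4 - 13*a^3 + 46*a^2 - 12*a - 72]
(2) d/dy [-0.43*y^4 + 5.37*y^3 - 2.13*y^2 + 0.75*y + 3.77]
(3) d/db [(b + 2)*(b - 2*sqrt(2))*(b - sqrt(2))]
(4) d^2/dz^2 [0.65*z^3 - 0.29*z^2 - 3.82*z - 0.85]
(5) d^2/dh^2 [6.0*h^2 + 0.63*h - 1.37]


(1) = 4*a^3 - 39*a^2 + 92*a - 12
(2) = -1.72*y^3 + 16.11*y^2 - 4.26*y + 0.75
(3) = 3*b^2 - 6*sqrt(2)*b + 4*b - 6*sqrt(2) + 4
(4) = 3.9*z - 0.58
(5) = 12.0000000000000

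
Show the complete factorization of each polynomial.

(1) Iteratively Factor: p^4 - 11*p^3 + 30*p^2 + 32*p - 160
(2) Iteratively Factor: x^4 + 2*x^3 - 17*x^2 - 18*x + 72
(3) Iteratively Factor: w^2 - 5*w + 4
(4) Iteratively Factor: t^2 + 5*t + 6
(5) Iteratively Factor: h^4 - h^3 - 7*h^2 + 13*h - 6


(1) = (p - 4)*(p^3 - 7*p^2 + 2*p + 40) = (p - 4)^2*(p^2 - 3*p - 10) = (p - 4)^2*(p + 2)*(p - 5)
(2) = (x + 4)*(x^3 - 2*x^2 - 9*x + 18) = (x - 3)*(x + 4)*(x^2 + x - 6) = (x - 3)*(x - 2)*(x + 4)*(x + 3)
(3) = (w - 1)*(w - 4)
(4) = (t + 3)*(t + 2)
(5) = (h - 1)*(h^3 - 7*h + 6) = (h - 2)*(h - 1)*(h^2 + 2*h - 3) = (h - 2)*(h - 1)^2*(h + 3)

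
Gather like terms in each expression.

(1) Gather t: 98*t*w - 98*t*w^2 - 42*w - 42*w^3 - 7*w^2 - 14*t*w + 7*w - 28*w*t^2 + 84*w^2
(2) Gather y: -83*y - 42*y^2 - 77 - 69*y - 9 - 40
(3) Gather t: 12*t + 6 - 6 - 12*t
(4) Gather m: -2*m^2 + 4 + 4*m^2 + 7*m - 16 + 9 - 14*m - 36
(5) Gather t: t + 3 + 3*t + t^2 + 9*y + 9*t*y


(1) = -28*t^2*w + t*(-98*w^2 + 84*w) - 42*w^3 + 77*w^2 - 35*w
(2) = -42*y^2 - 152*y - 126
(3) = 0
(4) = 2*m^2 - 7*m - 39
(5) = t^2 + t*(9*y + 4) + 9*y + 3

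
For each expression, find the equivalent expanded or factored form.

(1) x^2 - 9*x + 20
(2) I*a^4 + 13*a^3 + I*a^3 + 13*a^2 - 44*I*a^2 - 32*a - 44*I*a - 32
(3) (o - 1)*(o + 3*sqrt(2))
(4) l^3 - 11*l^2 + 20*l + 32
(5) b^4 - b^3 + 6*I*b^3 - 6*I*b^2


(1) = (x - 5)*(x - 4)
(2) = (a - 8*I)*(a - 4*I)*(a - I)*(I*a + I)
(3) = o^2 - o + 3*sqrt(2)*o - 3*sqrt(2)
(4) = (l - 8)*(l - 4)*(l + 1)
(5) = b^2*(b - 1)*(b + 6*I)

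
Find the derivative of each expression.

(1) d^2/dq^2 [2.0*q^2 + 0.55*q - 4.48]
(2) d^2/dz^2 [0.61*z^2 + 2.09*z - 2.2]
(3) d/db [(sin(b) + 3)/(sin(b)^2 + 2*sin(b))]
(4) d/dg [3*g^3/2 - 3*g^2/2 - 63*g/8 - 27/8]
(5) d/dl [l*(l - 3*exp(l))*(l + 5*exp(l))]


(1) = 4.00000000000000
(2) = 1.22000000000000
(3) = (-6*sin(b) + cos(b)^2 - 7)*cos(b)/((sin(b) + 2)^2*sin(b)^2)
(4) = 9*g^2/2 - 3*g - 63/8
(5) = 2*l^2*exp(l) + 3*l^2 - 30*l*exp(2*l) + 4*l*exp(l) - 15*exp(2*l)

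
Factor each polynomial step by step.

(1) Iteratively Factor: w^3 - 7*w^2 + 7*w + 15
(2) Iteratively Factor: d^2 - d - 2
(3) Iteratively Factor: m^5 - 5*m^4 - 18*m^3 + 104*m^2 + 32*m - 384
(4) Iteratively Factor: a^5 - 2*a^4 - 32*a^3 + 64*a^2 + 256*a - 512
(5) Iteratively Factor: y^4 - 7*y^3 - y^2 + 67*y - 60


(1) = (w - 5)*(w^2 - 2*w - 3) = (w - 5)*(w - 3)*(w + 1)
(2) = (d - 2)*(d + 1)
(3) = (m - 4)*(m^4 - m^3 - 22*m^2 + 16*m + 96) = (m - 4)^2*(m^3 + 3*m^2 - 10*m - 24) = (m - 4)^2*(m + 2)*(m^2 + m - 12) = (m - 4)^2*(m + 2)*(m + 4)*(m - 3)
(4) = (a - 2)*(a^4 - 32*a^2 + 256) = (a - 4)*(a - 2)*(a^3 + 4*a^2 - 16*a - 64) = (a - 4)^2*(a - 2)*(a^2 + 8*a + 16) = (a - 4)^2*(a - 2)*(a + 4)*(a + 4)
(5) = (y - 1)*(y^3 - 6*y^2 - 7*y + 60) = (y - 4)*(y - 1)*(y^2 - 2*y - 15) = (y - 5)*(y - 4)*(y - 1)*(y + 3)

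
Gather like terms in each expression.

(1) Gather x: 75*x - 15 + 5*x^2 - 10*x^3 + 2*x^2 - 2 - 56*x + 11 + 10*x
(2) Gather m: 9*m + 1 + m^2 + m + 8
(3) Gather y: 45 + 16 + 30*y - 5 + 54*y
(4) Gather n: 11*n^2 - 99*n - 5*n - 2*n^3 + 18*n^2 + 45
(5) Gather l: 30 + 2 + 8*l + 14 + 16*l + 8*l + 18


(1) = -10*x^3 + 7*x^2 + 29*x - 6
(2) = m^2 + 10*m + 9
(3) = 84*y + 56
(4) = -2*n^3 + 29*n^2 - 104*n + 45
(5) = 32*l + 64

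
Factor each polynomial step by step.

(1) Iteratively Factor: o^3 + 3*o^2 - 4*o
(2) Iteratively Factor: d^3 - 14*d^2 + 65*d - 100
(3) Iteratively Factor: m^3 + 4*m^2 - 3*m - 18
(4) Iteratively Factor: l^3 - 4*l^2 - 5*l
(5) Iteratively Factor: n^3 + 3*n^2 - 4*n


(1) = (o - 1)*(o^2 + 4*o) = (o - 1)*(o + 4)*(o)
(2) = (d - 4)*(d^2 - 10*d + 25) = (d - 5)*(d - 4)*(d - 5)
(3) = (m - 2)*(m^2 + 6*m + 9) = (m - 2)*(m + 3)*(m + 3)
(4) = (l)*(l^2 - 4*l - 5) = l*(l + 1)*(l - 5)
(5) = (n + 4)*(n^2 - n) = n*(n + 4)*(n - 1)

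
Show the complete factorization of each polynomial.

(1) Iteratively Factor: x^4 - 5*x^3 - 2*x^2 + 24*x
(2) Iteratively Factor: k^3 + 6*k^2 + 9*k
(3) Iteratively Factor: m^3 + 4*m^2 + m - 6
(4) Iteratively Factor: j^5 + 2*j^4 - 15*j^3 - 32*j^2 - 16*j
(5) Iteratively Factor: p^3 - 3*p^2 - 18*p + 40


(1) = (x + 2)*(x^3 - 7*x^2 + 12*x) = (x - 3)*(x + 2)*(x^2 - 4*x) = (x - 4)*(x - 3)*(x + 2)*(x)
(2) = (k)*(k^2 + 6*k + 9) = k*(k + 3)*(k + 3)
(3) = (m + 2)*(m^2 + 2*m - 3) = (m - 1)*(m + 2)*(m + 3)
(4) = (j + 1)*(j^4 + j^3 - 16*j^2 - 16*j) = (j + 1)^2*(j^3 - 16*j) = (j - 4)*(j + 1)^2*(j^2 + 4*j) = (j - 4)*(j + 1)^2*(j + 4)*(j)
(5) = (p - 5)*(p^2 + 2*p - 8) = (p - 5)*(p + 4)*(p - 2)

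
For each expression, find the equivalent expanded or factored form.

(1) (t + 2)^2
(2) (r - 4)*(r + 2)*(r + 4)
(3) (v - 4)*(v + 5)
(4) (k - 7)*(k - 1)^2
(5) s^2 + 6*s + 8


(1) = t^2 + 4*t + 4
(2) = r^3 + 2*r^2 - 16*r - 32
(3) = v^2 + v - 20
(4) = k^3 - 9*k^2 + 15*k - 7
(5) = (s + 2)*(s + 4)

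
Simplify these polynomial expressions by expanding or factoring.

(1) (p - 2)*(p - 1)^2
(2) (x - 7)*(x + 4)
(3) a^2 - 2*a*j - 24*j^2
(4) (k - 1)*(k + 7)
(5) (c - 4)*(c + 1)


(1) = p^3 - 4*p^2 + 5*p - 2
(2) = x^2 - 3*x - 28
(3) = (a - 6*j)*(a + 4*j)
(4) = k^2 + 6*k - 7
(5) = c^2 - 3*c - 4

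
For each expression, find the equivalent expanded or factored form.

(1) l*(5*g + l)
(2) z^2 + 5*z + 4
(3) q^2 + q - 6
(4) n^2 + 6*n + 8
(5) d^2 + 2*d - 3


(1) = 5*g*l + l^2
(2) = (z + 1)*(z + 4)
(3) = (q - 2)*(q + 3)
(4) = (n + 2)*(n + 4)
(5) = (d - 1)*(d + 3)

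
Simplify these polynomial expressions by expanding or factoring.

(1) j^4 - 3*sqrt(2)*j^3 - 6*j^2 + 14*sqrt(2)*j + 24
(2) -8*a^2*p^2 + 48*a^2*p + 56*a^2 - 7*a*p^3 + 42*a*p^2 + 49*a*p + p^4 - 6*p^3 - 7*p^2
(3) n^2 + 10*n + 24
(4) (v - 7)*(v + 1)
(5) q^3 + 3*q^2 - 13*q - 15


(1) = (j - 3*sqrt(2))*(j - 2*sqrt(2))*(j + sqrt(2))^2
(2) = (-8*a + p)*(a + p)*(p - 7)*(p + 1)
(3) = (n + 4)*(n + 6)
(4) = v^2 - 6*v - 7
(5) = (q - 3)*(q + 1)*(q + 5)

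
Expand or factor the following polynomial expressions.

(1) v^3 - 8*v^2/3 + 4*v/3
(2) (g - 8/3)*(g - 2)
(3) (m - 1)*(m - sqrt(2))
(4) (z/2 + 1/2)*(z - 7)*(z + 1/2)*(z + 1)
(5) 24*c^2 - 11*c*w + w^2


(1) = v*(v - 2)*(v - 2/3)
(2) = g^2 - 14*g/3 + 16/3
(3) = m^2 - sqrt(2)*m - m + sqrt(2)
(4) = z^4/2 - 9*z^3/4 - 31*z^2/4 - 27*z/4 - 7/4
(5) = (-8*c + w)*(-3*c + w)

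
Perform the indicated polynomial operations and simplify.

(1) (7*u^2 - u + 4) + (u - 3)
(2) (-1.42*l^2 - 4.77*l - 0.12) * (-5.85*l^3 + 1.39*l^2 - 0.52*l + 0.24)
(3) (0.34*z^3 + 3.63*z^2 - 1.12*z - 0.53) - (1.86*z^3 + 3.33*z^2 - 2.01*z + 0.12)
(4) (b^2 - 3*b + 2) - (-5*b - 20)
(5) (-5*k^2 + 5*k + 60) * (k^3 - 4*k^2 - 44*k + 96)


(1) = 7*u^2 + 1
(2) = 8.307*l^5 + 25.9307*l^4 - 5.1899*l^3 + 1.9728*l^2 - 1.0824*l - 0.0288
(3) = -1.52*z^3 + 0.3*z^2 + 0.89*z - 0.65
(4) = b^2 + 2*b + 22
(5) = -5*k^5 + 25*k^4 + 260*k^3 - 940*k^2 - 2160*k + 5760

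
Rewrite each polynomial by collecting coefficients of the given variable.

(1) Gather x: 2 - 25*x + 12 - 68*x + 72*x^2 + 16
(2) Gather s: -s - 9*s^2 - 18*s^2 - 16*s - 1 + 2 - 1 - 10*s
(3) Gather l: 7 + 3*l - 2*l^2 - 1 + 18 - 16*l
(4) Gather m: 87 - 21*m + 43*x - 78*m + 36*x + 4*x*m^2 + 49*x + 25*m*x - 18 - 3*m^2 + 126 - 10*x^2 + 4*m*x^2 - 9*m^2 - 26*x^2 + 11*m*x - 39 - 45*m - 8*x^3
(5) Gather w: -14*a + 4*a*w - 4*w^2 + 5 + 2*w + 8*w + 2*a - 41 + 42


(1) = 72*x^2 - 93*x + 30
(2) = -27*s^2 - 27*s
(3) = -2*l^2 - 13*l + 24
(4) = m^2*(4*x - 12) + m*(4*x^2 + 36*x - 144) - 8*x^3 - 36*x^2 + 128*x + 156
(5) = -12*a - 4*w^2 + w*(4*a + 10) + 6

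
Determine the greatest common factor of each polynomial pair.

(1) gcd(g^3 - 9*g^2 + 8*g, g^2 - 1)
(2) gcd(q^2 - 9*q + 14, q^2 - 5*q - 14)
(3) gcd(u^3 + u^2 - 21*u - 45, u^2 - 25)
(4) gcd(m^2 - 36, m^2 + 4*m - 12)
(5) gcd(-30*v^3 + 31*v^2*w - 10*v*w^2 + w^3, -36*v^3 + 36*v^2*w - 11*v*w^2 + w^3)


(1) = gcd(g*(g - 8)*(g - 1), (g - 1)*(g + 1)) = g - 1
(2) = q - 7
(3) = u - 5
(4) = m + 6
(5) = gcd((-5*v + w)*(-3*v + w)*(-2*v + w), (-6*v + w)*(-3*v + w)*(-2*v + w)) = 6*v^2 - 5*v*w + w^2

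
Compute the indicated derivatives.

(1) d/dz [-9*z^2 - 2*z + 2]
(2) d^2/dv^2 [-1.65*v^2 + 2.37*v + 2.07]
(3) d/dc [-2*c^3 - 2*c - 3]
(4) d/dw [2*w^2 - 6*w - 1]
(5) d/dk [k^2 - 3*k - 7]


(1) = -18*z - 2
(2) = -3.30000000000000
(3) = -6*c^2 - 2
(4) = 4*w - 6
(5) = 2*k - 3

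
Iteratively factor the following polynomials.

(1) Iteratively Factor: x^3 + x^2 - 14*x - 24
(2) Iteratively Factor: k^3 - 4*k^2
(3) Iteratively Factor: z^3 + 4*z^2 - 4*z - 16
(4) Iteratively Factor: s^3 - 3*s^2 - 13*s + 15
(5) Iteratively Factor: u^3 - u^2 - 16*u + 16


(1) = (x + 2)*(x^2 - x - 12) = (x - 4)*(x + 2)*(x + 3)
(2) = (k)*(k^2 - 4*k) = k*(k - 4)*(k)
(3) = (z + 2)*(z^2 + 2*z - 8) = (z + 2)*(z + 4)*(z - 2)
(4) = (s - 5)*(s^2 + 2*s - 3) = (s - 5)*(s - 1)*(s + 3)
(5) = (u - 1)*(u^2 - 16) = (u - 1)*(u + 4)*(u - 4)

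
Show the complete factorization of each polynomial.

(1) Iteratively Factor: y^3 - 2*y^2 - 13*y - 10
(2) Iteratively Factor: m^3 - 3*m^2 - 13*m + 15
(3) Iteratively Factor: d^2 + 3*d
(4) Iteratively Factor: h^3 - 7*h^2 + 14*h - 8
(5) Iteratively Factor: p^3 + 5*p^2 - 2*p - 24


(1) = (y - 5)*(y^2 + 3*y + 2) = (y - 5)*(y + 2)*(y + 1)
(2) = (m + 3)*(m^2 - 6*m + 5) = (m - 1)*(m + 3)*(m - 5)
(3) = (d)*(d + 3)
(4) = (h - 4)*(h^2 - 3*h + 2) = (h - 4)*(h - 2)*(h - 1)
(5) = (p - 2)*(p^2 + 7*p + 12) = (p - 2)*(p + 4)*(p + 3)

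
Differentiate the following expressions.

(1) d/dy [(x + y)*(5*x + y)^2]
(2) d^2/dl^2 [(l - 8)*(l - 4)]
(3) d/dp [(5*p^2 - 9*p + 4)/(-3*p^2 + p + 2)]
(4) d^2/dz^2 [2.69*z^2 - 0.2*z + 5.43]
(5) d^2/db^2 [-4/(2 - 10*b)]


(1) = (5*x + y)*(7*x + 3*y)
(2) = 2
(3) = -22/(9*p^2 + 12*p + 4)
(4) = 5.38000000000000
(5) = 100/(5*b - 1)^3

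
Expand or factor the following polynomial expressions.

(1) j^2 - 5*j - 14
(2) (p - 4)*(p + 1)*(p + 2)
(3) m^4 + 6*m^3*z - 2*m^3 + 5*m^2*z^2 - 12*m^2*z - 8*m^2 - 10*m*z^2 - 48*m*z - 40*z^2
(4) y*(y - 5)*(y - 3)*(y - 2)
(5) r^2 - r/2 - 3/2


(1) = (j - 7)*(j + 2)
(2) = p^3 - p^2 - 10*p - 8
(3) = (m - 4)*(m + 2)*(m + z)*(m + 5*z)
(4) = y^4 - 10*y^3 + 31*y^2 - 30*y
(5) = (r - 3/2)*(r + 1)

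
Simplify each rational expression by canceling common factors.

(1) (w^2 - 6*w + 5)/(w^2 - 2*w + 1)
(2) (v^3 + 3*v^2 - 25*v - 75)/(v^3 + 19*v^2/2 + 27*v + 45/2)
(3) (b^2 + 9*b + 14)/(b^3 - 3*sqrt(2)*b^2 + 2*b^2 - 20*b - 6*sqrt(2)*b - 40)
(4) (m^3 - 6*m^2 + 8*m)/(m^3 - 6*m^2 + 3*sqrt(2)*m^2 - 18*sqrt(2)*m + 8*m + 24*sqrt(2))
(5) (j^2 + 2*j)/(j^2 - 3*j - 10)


(1) = (w - 5)/(w - 1)
(2) = (2*v - 10)/(2*v + 3)
(3) = (b + 7)/(b^2 - 3*sqrt(2)*b - 20)
(4) = m/(m + 3*sqrt(2))
(5) = j/(j - 5)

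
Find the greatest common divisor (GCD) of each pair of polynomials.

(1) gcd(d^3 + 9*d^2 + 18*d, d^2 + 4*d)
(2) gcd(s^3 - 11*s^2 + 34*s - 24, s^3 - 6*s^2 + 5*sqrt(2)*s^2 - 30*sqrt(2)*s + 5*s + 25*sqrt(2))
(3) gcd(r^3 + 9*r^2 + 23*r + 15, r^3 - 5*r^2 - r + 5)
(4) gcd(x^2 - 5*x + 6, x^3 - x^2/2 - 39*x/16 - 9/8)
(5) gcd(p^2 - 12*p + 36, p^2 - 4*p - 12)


(1) = d
(2) = gcd((s - 6)*(s - 4)*(s - 1), (s - 5)*(s - 1)*(s + 5*sqrt(2))) = s - 1
(3) = gcd((r + 1)*(r + 3)*(r + 5), (r - 5)*(r - 1)*(r + 1)) = r + 1
(4) = x - 2
(5) = p - 6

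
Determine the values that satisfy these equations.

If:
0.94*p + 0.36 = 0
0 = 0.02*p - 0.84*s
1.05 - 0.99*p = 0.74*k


Then:
k = 1.93
p = -0.38
s = -0.01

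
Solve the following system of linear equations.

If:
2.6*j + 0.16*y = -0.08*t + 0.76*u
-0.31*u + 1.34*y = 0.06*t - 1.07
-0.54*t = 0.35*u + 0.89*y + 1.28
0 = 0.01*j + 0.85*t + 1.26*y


Then:
j = -0.94
t = 2.18
u = -3.30
y = -1.46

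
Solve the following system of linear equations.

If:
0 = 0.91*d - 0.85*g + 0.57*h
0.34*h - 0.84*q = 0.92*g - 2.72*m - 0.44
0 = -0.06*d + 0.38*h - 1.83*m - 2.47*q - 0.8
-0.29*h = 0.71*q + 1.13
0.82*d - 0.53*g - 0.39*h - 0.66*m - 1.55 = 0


Then:
d = 3.06
g = 2.28
h = -1.48
m = 0.49
q = -0.99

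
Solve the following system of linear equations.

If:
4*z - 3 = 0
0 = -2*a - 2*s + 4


Then:
a = 2 - s
z = 3/4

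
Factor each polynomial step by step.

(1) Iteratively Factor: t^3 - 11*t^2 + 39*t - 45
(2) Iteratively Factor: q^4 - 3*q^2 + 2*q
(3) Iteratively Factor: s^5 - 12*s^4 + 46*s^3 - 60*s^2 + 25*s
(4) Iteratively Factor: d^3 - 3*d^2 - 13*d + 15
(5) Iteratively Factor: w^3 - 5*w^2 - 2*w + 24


(1) = (t - 3)*(t^2 - 8*t + 15) = (t - 5)*(t - 3)*(t - 3)
(2) = (q - 1)*(q^3 + q^2 - 2*q) = (q - 1)*(q + 2)*(q^2 - q) = q*(q - 1)*(q + 2)*(q - 1)
(3) = (s - 1)*(s^4 - 11*s^3 + 35*s^2 - 25*s) = (s - 5)*(s - 1)*(s^3 - 6*s^2 + 5*s) = s*(s - 5)*(s - 1)*(s^2 - 6*s + 5) = s*(s - 5)*(s - 1)^2*(s - 5)
(4) = (d + 3)*(d^2 - 6*d + 5) = (d - 5)*(d + 3)*(d - 1)
(5) = (w - 4)*(w^2 - w - 6) = (w - 4)*(w - 3)*(w + 2)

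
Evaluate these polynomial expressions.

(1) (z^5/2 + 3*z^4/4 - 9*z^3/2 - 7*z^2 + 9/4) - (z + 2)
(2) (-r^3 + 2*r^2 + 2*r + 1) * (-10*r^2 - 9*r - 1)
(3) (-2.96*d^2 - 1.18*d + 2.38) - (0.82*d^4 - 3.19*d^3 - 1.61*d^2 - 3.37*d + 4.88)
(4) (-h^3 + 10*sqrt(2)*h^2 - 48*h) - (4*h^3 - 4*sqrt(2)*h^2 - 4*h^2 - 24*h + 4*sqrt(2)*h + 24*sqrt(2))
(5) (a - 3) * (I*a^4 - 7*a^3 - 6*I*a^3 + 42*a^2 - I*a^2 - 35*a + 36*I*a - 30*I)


(1) = z^5/2 + 3*z^4/4 - 9*z^3/2 - 7*z^2 - z + 1/4
(2) = 10*r^5 - 11*r^4 - 37*r^3 - 30*r^2 - 11*r - 1
(3) = -0.82*d^4 + 3.19*d^3 - 1.35*d^2 + 2.19*d - 2.5
(4) = -5*h^3 + 4*h^2 + 14*sqrt(2)*h^2 - 24*h - 4*sqrt(2)*h - 24*sqrt(2)
(5) = I*a^5 - 7*a^4 - 9*I*a^4 + 63*a^3 + 17*I*a^3 - 161*a^2 + 39*I*a^2 + 105*a - 138*I*a + 90*I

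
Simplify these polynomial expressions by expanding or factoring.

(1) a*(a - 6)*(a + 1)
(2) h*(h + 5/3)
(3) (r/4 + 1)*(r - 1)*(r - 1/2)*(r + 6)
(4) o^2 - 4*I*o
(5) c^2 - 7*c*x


(1) = a^3 - 5*a^2 - 6*a
(2) = h^2 + 5*h/3
(3) = r^4/4 + 17*r^3/8 + 19*r^2/8 - 31*r/4 + 3
(4) = o*(o - 4*I)
(5) = c*(c - 7*x)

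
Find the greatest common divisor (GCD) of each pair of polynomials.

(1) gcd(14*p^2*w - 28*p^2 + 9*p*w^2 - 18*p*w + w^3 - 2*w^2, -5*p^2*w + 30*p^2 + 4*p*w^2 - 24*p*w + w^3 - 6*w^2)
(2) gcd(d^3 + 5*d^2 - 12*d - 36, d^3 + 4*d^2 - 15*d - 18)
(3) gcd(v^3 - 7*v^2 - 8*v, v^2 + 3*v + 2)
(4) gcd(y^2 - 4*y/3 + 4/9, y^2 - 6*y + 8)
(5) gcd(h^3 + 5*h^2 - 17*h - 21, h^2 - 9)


(1) = gcd((2*p + w)*(7*p + w)*(w - 2), (-p + w)*(5*p + w)*(w - 6)) = 1
(2) = d^2 + 3*d - 18
(3) = gcd(v*(v - 8)*(v + 1), (v + 1)*(v + 2)) = v + 1
(4) = 1
(5) = h - 3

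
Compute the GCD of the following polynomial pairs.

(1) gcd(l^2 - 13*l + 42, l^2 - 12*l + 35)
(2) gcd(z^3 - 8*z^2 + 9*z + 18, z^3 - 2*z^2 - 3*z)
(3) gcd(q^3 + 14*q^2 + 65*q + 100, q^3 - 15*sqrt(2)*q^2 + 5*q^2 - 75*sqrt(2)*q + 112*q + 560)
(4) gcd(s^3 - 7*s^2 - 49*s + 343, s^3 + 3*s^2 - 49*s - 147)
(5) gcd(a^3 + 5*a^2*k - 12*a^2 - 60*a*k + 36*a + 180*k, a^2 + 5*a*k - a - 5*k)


(1) = l - 7
(2) = z^2 - 2*z - 3
(3) = q + 5
(4) = gcd((s - 7)^2*(s + 7), (s - 7)*(s + 3)*(s + 7)) = s^2 - 49
(5) = a + 5*k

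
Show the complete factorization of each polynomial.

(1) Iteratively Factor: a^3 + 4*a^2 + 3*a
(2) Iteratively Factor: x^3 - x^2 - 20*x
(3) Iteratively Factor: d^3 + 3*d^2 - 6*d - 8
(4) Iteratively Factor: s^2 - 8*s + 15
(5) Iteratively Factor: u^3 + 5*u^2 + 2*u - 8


(1) = (a + 3)*(a^2 + a) = a*(a + 3)*(a + 1)
(2) = (x + 4)*(x^2 - 5*x) = x*(x + 4)*(x - 5)
(3) = (d + 1)*(d^2 + 2*d - 8) = (d - 2)*(d + 1)*(d + 4)
(4) = (s - 3)*(s - 5)
(5) = (u - 1)*(u^2 + 6*u + 8) = (u - 1)*(u + 2)*(u + 4)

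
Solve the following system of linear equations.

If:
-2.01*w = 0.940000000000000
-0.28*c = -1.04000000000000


Then:
c = 3.71
w = -0.47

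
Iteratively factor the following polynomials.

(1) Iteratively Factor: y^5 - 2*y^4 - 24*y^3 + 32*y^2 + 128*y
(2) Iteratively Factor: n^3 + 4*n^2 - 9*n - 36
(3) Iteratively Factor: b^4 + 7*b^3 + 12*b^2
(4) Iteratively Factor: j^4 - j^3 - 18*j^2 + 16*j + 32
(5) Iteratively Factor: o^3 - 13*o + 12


(1) = (y - 4)*(y^4 + 2*y^3 - 16*y^2 - 32*y) = (y - 4)*(y + 4)*(y^3 - 2*y^2 - 8*y) = (y - 4)*(y + 2)*(y + 4)*(y^2 - 4*y) = (y - 4)^2*(y + 2)*(y + 4)*(y)
(2) = (n - 3)*(n^2 + 7*n + 12) = (n - 3)*(n + 4)*(n + 3)
(3) = (b + 3)*(b^3 + 4*b^2) = b*(b + 3)*(b^2 + 4*b) = b^2*(b + 3)*(b + 4)
(4) = (j + 4)*(j^3 - 5*j^2 + 2*j + 8) = (j - 2)*(j + 4)*(j^2 - 3*j - 4) = (j - 2)*(j + 1)*(j + 4)*(j - 4)
(5) = (o + 4)*(o^2 - 4*o + 3) = (o - 1)*(o + 4)*(o - 3)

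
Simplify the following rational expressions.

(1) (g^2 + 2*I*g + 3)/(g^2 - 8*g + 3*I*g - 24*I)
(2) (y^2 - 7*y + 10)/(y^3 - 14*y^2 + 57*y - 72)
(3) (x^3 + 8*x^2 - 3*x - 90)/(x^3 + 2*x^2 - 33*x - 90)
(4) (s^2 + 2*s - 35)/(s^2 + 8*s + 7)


(1) = (g - I)/(g - 8)
(2) = (y^2 - 7*y + 10)/(y^3 - 14*y^2 + 57*y - 72)
(3) = (x^2 + 3*x - 18)/(x^2 - 3*x - 18)
(4) = (s - 5)/(s + 1)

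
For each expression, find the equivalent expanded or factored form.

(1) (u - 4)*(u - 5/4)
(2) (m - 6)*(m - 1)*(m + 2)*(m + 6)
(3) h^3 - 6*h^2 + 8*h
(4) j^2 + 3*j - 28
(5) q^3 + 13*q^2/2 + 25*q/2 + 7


(1) = u^2 - 21*u/4 + 5
(2) = m^4 + m^3 - 38*m^2 - 36*m + 72
(3) = h*(h - 4)*(h - 2)
(4) = (j - 4)*(j + 7)
(5) = (q + 1)*(q + 2)*(q + 7/2)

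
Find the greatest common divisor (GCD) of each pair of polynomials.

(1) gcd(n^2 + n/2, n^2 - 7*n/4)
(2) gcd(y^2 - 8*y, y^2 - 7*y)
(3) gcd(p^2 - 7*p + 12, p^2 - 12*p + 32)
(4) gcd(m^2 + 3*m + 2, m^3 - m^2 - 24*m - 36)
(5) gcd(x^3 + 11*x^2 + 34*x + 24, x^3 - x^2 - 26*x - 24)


(1) = n
(2) = y
(3) = p - 4
(4) = gcd((m + 1)*(m + 2), (m - 6)*(m + 2)*(m + 3)) = m + 2
(5) = gcd((x + 1)*(x + 4)*(x + 6), (x - 6)*(x + 1)*(x + 4)) = x^2 + 5*x + 4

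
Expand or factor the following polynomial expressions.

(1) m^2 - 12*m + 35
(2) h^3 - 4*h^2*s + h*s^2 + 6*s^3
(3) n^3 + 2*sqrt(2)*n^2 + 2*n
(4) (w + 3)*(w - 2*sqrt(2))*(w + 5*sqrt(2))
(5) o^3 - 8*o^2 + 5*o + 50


(1) = (m - 7)*(m - 5)
(2) = (h - 3*s)*(h - 2*s)*(h + s)
(3) = n*(n + sqrt(2))^2
(4) = w^3 + 3*w^2 + 3*sqrt(2)*w^2 - 20*w + 9*sqrt(2)*w - 60
(5) = (o - 5)^2*(o + 2)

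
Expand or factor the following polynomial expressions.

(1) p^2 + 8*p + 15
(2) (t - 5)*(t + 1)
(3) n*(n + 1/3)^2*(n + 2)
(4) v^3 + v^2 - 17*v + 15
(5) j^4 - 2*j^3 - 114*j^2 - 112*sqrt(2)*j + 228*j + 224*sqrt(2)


(1) = (p + 3)*(p + 5)
(2) = t^2 - 4*t - 5
(3) = n^4 + 8*n^3/3 + 13*n^2/9 + 2*n/9
(4) = (v - 3)*(v - 1)*(v + 5)
(5) = (j - 2)*(j - 8*sqrt(2))*(j + sqrt(2))*(j + 7*sqrt(2))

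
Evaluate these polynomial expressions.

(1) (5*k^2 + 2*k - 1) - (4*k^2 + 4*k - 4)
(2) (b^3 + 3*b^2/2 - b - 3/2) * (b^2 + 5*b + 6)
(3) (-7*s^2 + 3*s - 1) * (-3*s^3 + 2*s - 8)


(1) = k^2 - 2*k + 3
(2) = b^5 + 13*b^4/2 + 25*b^3/2 + 5*b^2/2 - 27*b/2 - 9
(3) = 21*s^5 - 9*s^4 - 11*s^3 + 62*s^2 - 26*s + 8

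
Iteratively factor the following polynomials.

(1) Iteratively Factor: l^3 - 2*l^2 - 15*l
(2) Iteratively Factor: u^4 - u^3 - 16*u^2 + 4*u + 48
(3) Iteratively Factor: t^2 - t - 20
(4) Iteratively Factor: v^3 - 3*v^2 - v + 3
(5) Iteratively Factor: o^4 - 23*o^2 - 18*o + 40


(1) = (l + 3)*(l^2 - 5*l) = l*(l + 3)*(l - 5)
(2) = (u - 4)*(u^3 + 3*u^2 - 4*u - 12) = (u - 4)*(u + 2)*(u^2 + u - 6) = (u - 4)*(u + 2)*(u + 3)*(u - 2)
(3) = (t + 4)*(t - 5)
(4) = (v + 1)*(v^2 - 4*v + 3) = (v - 1)*(v + 1)*(v - 3)
(5) = (o - 5)*(o^3 + 5*o^2 + 2*o - 8) = (o - 5)*(o + 2)*(o^2 + 3*o - 4) = (o - 5)*(o + 2)*(o + 4)*(o - 1)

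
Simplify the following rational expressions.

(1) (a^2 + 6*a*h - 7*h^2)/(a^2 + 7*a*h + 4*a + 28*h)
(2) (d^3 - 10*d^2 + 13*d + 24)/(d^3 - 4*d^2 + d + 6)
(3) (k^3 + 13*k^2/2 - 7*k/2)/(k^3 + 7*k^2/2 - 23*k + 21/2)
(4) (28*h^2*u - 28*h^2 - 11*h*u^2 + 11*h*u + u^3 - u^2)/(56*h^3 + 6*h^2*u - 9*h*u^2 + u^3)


(1) = (a - h)/(a + 4)
(2) = (d - 8)/(d - 2)
(3) = k/(k - 3)
(4) = (u - 1)/(2*h + u)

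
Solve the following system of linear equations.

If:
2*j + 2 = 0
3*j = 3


Then:
No Solution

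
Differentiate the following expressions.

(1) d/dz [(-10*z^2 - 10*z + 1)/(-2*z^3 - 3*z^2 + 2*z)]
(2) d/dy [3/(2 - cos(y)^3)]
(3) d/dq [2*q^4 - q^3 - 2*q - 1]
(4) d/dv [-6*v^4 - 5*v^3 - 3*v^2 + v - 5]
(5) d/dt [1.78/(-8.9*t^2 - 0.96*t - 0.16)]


(1) = 2*(-10*z^4 - 20*z^3 - 22*z^2 + 3*z - 1)/(z^2*(4*z^4 + 12*z^3 + z^2 - 12*z + 4))
(2) = -9*sin(y)*cos(y)^2/(cos(y)^3 - 2)^2
(3) = 8*q^3 - 3*q^2 - 2
(4) = -24*v^3 - 15*v^2 - 6*v + 1
(5) = (31.684*t + 1.7088)/(8.9*t^2 + 0.96*t + 0.16)^2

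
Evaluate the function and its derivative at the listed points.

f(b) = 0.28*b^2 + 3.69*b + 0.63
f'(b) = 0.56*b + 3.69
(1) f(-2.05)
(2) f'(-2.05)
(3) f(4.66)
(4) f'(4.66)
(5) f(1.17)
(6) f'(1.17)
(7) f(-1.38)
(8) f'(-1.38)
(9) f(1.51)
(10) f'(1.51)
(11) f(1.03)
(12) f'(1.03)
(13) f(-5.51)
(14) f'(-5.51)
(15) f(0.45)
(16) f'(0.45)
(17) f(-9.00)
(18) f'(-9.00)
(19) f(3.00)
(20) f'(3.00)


(1) = -5.76
(2) = 2.54
(3) = 23.91
(4) = 6.30
(5) = 5.33
(6) = 4.35
(7) = -3.93
(8) = 2.92
(9) = 6.84
(10) = 4.54
(11) = 4.73
(12) = 4.27
(13) = -11.20
(14) = 0.60
(15) = 2.35
(16) = 3.94
(17) = -9.90
(18) = -1.35
(19) = 14.22
(20) = 5.37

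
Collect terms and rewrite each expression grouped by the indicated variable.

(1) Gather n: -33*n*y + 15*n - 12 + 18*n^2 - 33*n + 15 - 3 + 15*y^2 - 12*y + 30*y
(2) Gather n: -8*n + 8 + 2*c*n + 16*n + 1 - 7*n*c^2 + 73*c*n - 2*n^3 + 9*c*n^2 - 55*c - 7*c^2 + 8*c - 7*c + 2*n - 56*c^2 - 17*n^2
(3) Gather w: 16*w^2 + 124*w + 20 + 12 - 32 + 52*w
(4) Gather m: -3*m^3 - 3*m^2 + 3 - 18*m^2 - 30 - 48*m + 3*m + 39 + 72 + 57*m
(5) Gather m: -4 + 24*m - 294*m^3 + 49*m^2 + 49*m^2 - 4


(1) = 18*n^2 + n*(-33*y - 18) + 15*y^2 + 18*y
(2) = -63*c^2 - 54*c - 2*n^3 + n^2*(9*c - 17) + n*(-7*c^2 + 75*c + 10) + 9
(3) = 16*w^2 + 176*w
(4) = -3*m^3 - 21*m^2 + 12*m + 84
(5) = -294*m^3 + 98*m^2 + 24*m - 8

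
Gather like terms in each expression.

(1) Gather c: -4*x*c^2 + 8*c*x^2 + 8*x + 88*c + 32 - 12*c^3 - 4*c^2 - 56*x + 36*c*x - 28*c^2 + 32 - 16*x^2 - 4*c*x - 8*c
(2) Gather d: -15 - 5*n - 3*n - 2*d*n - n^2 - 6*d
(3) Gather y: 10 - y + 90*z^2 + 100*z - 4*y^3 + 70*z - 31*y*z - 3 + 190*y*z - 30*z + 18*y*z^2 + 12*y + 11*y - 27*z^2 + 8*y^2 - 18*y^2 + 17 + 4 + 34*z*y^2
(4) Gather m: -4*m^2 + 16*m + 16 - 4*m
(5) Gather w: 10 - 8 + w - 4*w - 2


(1) = -12*c^3 + c^2*(-4*x - 32) + c*(8*x^2 + 32*x + 80) - 16*x^2 - 48*x + 64
(2) = d*(-2*n - 6) - n^2 - 8*n - 15
(3) = -4*y^3 + y^2*(34*z - 10) + y*(18*z^2 + 159*z + 22) + 63*z^2 + 140*z + 28
(4) = -4*m^2 + 12*m + 16
(5) = -3*w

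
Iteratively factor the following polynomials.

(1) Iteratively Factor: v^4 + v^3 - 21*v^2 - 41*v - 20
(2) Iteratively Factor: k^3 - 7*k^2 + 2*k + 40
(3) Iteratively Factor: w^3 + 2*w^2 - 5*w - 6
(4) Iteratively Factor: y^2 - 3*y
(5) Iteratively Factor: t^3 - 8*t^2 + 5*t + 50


(1) = (v - 5)*(v^3 + 6*v^2 + 9*v + 4) = (v - 5)*(v + 4)*(v^2 + 2*v + 1) = (v - 5)*(v + 1)*(v + 4)*(v + 1)
(2) = (k - 5)*(k^2 - 2*k - 8) = (k - 5)*(k + 2)*(k - 4)
(3) = (w + 3)*(w^2 - w - 2) = (w + 1)*(w + 3)*(w - 2)
(4) = (y - 3)*(y)
(5) = (t - 5)*(t^2 - 3*t - 10) = (t - 5)^2*(t + 2)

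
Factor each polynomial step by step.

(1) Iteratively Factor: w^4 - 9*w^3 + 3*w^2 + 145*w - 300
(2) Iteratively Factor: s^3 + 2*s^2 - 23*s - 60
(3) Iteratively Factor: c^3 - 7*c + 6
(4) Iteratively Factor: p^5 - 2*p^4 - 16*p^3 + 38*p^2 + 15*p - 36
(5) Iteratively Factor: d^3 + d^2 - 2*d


(1) = (w - 5)*(w^3 - 4*w^2 - 17*w + 60) = (w - 5)^2*(w^2 + w - 12) = (w - 5)^2*(w + 4)*(w - 3)
(2) = (s + 4)*(s^2 - 2*s - 15) = (s - 5)*(s + 4)*(s + 3)
(3) = (c + 3)*(c^2 - 3*c + 2) = (c - 2)*(c + 3)*(c - 1)
(4) = (p + 4)*(p^4 - 6*p^3 + 8*p^2 + 6*p - 9) = (p - 3)*(p + 4)*(p^3 - 3*p^2 - p + 3) = (p - 3)*(p - 1)*(p + 4)*(p^2 - 2*p - 3) = (p - 3)*(p - 1)*(p + 1)*(p + 4)*(p - 3)
(5) = (d + 2)*(d^2 - d) = (d - 1)*(d + 2)*(d)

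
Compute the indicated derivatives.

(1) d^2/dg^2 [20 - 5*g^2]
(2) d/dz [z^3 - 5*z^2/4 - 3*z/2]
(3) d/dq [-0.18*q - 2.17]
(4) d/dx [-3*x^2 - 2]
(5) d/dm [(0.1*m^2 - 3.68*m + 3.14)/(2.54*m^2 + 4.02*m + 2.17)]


(1) = -10
(2) = 3*z^2 - 5*z/2 - 3/2
(3) = -0.180000000000000
(4) = -6*x
(5) = (9.7492*m^2 - 15.5172*m - 20.6084)/(6.4516*m^4 + 20.4216*m^3 + 27.184*m^2 + 17.4468*m + 4.7089)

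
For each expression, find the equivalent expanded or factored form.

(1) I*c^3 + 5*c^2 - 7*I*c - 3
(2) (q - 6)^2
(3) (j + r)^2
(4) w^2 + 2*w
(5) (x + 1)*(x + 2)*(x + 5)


(1) = (c - 3*I)*(c - I)*(I*c + 1)
(2) = q^2 - 12*q + 36
(3) = j^2 + 2*j*r + r^2
(4) = w*(w + 2)
(5) = x^3 + 8*x^2 + 17*x + 10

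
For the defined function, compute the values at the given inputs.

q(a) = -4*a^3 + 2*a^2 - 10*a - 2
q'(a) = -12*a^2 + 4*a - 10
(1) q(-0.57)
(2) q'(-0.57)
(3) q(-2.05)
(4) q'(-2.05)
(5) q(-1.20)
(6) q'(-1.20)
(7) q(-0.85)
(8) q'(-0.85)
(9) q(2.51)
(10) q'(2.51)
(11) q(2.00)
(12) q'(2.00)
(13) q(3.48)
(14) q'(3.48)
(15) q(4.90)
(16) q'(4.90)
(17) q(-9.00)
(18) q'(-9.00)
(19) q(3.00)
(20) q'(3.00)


(1) = 5.09
(2) = -16.18
(3) = 61.37
(4) = -68.63
(5) = 19.79
(6) = -32.08
(7) = 10.40
(8) = -22.07
(9) = -77.75
(10) = -75.56
(11) = -46.00
(12) = -50.00
(13) = -181.16
(14) = -141.40
(15) = -473.58
(16) = -278.52
(17) = 3166.00
(18) = -1018.00
(19) = -122.00
(20) = -106.00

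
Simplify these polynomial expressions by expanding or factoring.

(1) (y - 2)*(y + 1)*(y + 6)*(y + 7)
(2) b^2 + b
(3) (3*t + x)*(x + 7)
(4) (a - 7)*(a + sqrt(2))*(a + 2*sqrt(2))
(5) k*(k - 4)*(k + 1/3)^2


(1) = y^4 + 12*y^3 + 27*y^2 - 68*y - 84
(2) = b*(b + 1)
(3) = 3*t*x + 21*t + x^2 + 7*x
(4) = a^3 - 7*a^2 + 3*sqrt(2)*a^2 - 21*sqrt(2)*a + 4*a - 28
(5) = k^4 - 10*k^3/3 - 23*k^2/9 - 4*k/9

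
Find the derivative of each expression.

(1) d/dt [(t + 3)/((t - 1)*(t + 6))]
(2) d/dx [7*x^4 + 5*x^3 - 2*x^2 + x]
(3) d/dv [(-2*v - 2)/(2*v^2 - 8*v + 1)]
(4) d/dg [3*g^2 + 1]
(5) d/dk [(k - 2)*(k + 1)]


(1) = (-t^2 - 6*t - 21)/(t^4 + 10*t^3 + 13*t^2 - 60*t + 36)
(2) = 28*x^3 + 15*x^2 - 4*x + 1
(3) = 2*(-2*v^2 + 8*v + 4*(v - 2)*(v + 1) - 1)/(2*v^2 - 8*v + 1)^2
(4) = 6*g
(5) = 2*k - 1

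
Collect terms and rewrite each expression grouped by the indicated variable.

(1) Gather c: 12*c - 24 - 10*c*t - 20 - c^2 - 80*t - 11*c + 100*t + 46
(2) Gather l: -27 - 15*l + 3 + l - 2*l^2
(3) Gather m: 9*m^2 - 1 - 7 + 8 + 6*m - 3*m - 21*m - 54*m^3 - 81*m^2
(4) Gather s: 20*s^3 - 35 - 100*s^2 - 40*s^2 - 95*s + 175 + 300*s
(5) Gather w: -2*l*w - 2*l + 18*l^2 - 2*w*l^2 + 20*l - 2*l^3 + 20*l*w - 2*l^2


(1) = -c^2 + c*(1 - 10*t) + 20*t + 2
(2) = -2*l^2 - 14*l - 24
(3) = -54*m^3 - 72*m^2 - 18*m
(4) = 20*s^3 - 140*s^2 + 205*s + 140
(5) = -2*l^3 + 16*l^2 + 18*l + w*(-2*l^2 + 18*l)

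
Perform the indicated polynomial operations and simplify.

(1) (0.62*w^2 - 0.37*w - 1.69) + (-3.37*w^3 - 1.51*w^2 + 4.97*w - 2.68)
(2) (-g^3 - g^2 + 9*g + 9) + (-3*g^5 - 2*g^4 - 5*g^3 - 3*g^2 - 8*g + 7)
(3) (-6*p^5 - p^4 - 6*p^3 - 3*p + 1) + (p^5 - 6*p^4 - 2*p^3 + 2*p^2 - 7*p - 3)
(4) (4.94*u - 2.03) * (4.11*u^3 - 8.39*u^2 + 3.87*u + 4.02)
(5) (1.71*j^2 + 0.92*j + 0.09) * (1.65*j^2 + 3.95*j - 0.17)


(1) = -3.37*w^3 - 0.89*w^2 + 4.6*w - 4.37
(2) = -3*g^5 - 2*g^4 - 6*g^3 - 4*g^2 + g + 16
(3) = -5*p^5 - 7*p^4 - 8*p^3 + 2*p^2 - 10*p - 2
(4) = 20.3034*u^4 - 49.7899*u^3 + 36.1495*u^2 + 12.0027*u - 8.1606
(5) = 2.8215*j^4 + 8.2725*j^3 + 3.4918*j^2 + 0.1991*j - 0.0153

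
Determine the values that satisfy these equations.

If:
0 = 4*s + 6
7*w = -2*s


Then:
s = -3/2
w = 3/7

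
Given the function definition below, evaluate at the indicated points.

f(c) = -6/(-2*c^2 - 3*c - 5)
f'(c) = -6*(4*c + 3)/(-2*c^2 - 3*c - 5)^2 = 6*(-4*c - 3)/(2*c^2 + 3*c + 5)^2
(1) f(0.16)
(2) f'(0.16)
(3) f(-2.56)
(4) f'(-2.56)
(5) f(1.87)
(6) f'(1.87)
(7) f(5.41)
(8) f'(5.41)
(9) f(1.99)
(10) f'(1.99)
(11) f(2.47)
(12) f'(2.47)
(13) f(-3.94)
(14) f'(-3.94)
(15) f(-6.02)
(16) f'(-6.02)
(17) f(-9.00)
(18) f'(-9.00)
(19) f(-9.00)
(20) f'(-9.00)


(1) = 1.08
(2) = -0.71
(3) = 0.58
(4) = 0.40
(5) = 0.34
(6) = -0.20
(7) = 0.08
(8) = -0.02
(9) = 0.32
(10) = -0.18
(11) = 0.24
(12) = -0.13
(13) = 0.25
(14) = 0.13
(15) = 0.10
(16) = 0.04
(17) = 0.04
(18) = 0.01
(19) = 0.04
(20) = 0.01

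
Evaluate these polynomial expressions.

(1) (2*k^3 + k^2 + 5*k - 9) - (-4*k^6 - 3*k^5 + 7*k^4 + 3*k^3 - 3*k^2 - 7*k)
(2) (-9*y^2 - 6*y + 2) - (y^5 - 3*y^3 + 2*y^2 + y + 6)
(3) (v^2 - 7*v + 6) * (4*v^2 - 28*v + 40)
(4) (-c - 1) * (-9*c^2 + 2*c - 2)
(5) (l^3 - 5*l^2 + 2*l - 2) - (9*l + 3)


(1) = 4*k^6 + 3*k^5 - 7*k^4 - k^3 + 4*k^2 + 12*k - 9
(2) = -y^5 + 3*y^3 - 11*y^2 - 7*y - 4
(3) = 4*v^4 - 56*v^3 + 260*v^2 - 448*v + 240
(4) = 9*c^3 + 7*c^2 + 2
(5) = l^3 - 5*l^2 - 7*l - 5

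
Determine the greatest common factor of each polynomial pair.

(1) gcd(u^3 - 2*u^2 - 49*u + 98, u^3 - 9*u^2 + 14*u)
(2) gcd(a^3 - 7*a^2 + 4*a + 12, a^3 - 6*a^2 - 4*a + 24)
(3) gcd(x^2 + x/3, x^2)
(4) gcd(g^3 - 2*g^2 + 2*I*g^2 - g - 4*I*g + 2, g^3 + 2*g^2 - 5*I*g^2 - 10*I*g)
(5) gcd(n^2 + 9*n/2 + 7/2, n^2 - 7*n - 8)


(1) = u^2 - 9*u + 14
(2) = a^2 - 8*a + 12
(3) = x
(4) = gcd((g - 2)*(g + I)^2, g*(g + 2)*(g - 5*I)) = 1
(5) = gcd((n + 1)*(n + 7/2), (n - 8)*(n + 1)) = n + 1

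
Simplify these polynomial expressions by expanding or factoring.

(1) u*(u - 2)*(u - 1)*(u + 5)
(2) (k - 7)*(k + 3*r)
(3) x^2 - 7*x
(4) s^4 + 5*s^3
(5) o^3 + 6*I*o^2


(1) = u^4 + 2*u^3 - 13*u^2 + 10*u
(2) = k^2 + 3*k*r - 7*k - 21*r
(3) = x*(x - 7)
(4) = s^3*(s + 5)
(5) = o^2*(o + 6*I)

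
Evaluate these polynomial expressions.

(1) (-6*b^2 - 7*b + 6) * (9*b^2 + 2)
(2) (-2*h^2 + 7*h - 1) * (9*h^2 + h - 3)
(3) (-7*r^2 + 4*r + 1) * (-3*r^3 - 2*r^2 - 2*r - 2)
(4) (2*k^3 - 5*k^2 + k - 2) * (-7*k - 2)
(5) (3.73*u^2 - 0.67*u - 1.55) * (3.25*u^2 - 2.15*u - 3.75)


(1) = -54*b^4 - 63*b^3 + 42*b^2 - 14*b + 12
(2) = -18*h^4 + 61*h^3 + 4*h^2 - 22*h + 3
(3) = 21*r^5 + 2*r^4 + 3*r^3 + 4*r^2 - 10*r - 2
(4) = -14*k^4 + 31*k^3 + 3*k^2 + 12*k + 4
(5) = 12.1225*u^4 - 10.197*u^3 - 17.5845*u^2 + 5.845*u + 5.8125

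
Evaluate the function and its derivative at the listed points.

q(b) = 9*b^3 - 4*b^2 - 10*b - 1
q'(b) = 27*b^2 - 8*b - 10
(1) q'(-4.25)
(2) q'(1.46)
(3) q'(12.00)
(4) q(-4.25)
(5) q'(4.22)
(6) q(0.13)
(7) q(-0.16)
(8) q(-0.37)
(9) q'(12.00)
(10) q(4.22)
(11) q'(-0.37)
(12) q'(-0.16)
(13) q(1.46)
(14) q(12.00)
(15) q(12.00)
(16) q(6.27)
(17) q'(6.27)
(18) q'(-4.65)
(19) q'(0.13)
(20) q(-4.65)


(1) = 511.69
(2) = 35.87
(3) = 3782.00
(4) = -721.64
(5) = 437.07
(6) = -2.35
(7) = 0.46
(8) = 1.70
(9) = 3782.00
(10) = 561.93
(11) = -3.34
(12) = -8.03
(13) = 3.88
(14) = 14855.00
(15) = 14855.00
(16) = 1997.48
(17) = 1001.29
(18) = 611.01
(19) = -10.58
(20) = -945.89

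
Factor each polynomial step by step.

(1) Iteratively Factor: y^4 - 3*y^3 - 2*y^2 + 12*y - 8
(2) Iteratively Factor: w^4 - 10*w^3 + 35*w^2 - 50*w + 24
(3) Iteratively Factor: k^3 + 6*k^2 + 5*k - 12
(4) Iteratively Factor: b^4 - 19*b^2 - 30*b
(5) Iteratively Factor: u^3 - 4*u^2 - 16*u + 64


(1) = (y - 1)*(y^3 - 2*y^2 - 4*y + 8) = (y - 1)*(y + 2)*(y^2 - 4*y + 4) = (y - 2)*(y - 1)*(y + 2)*(y - 2)
(2) = (w - 4)*(w^3 - 6*w^2 + 11*w - 6) = (w - 4)*(w - 2)*(w^2 - 4*w + 3) = (w - 4)*(w - 3)*(w - 2)*(w - 1)
(3) = (k - 1)*(k^2 + 7*k + 12) = (k - 1)*(k + 4)*(k + 3)
(4) = (b - 5)*(b^3 + 5*b^2 + 6*b) = b*(b - 5)*(b^2 + 5*b + 6) = b*(b - 5)*(b + 3)*(b + 2)
(5) = (u + 4)*(u^2 - 8*u + 16) = (u - 4)*(u + 4)*(u - 4)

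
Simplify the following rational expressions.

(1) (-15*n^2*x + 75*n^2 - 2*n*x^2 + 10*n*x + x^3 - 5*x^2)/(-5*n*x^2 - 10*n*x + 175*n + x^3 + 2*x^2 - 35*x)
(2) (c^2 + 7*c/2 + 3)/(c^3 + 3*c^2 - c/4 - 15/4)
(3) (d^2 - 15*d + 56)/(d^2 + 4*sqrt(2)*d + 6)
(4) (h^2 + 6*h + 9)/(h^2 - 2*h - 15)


(1) = (3*n + x)/(x + 7)
(2) = (2*c + 4)/(2*c^2 + 3*c - 5)
(3) = (d^2 - 15*d + 56)/(d^2 + 4*sqrt(2)*d + 6)
(4) = (h + 3)/(h - 5)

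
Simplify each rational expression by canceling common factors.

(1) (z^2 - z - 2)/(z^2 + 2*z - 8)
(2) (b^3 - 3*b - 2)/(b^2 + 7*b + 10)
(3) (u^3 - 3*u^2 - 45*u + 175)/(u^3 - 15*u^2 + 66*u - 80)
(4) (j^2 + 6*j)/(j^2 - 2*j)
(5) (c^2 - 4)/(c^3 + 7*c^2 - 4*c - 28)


(1) = (z + 1)/(z + 4)
(2) = (b^3 - 3*b - 2)/(b^2 + 7*b + 10)
(3) = (u^2 + 2*u - 35)/(u^2 - 10*u + 16)
(4) = (j + 6)/(j - 2)
(5) = 1/(c + 7)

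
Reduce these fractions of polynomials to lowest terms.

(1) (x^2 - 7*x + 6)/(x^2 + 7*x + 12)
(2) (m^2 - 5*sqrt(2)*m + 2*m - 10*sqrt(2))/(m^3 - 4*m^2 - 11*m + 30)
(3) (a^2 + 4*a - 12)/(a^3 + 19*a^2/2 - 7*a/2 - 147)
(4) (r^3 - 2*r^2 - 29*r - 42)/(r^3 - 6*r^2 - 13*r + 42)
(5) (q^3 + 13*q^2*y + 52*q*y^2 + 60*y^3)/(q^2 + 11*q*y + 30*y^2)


(1) = (x^2 - 7*x + 6)/(x^2 + 7*x + 12)
(2) = (m^2 + m*(2 - 5*sqrt(2)) - 10*sqrt(2))/(m^3 - 4*m^2 - 11*m + 30)
(3) = (2*a - 4)/(2*a^2 + 7*a - 49)
(4) = (r + 2)/(r - 2)
(5) = q + 2*y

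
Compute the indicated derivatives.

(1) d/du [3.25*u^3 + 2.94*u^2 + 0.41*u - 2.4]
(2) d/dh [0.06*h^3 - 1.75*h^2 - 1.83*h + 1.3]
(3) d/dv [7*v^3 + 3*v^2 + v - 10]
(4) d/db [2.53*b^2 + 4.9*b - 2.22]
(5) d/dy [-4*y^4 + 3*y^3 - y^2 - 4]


(1) = 9.75*u^2 + 5.88*u + 0.41
(2) = 0.18*h^2 - 3.5*h - 1.83
(3) = 21*v^2 + 6*v + 1
(4) = 5.06*b + 4.9
(5) = y*(-16*y^2 + 9*y - 2)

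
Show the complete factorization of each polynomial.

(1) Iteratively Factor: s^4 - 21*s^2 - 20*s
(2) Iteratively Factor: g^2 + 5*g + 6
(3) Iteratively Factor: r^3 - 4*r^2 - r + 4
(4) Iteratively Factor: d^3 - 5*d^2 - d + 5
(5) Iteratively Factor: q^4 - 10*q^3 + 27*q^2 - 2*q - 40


(1) = (s + 1)*(s^3 - s^2 - 20*s) = s*(s + 1)*(s^2 - s - 20) = s*(s - 5)*(s + 1)*(s + 4)
(2) = (g + 2)*(g + 3)
(3) = (r - 4)*(r^2 - 1) = (r - 4)*(r - 1)*(r + 1)
(4) = (d - 1)*(d^2 - 4*d - 5) = (d - 5)*(d - 1)*(d + 1)
(5) = (q - 4)*(q^3 - 6*q^2 + 3*q + 10) = (q - 4)*(q - 2)*(q^2 - 4*q - 5) = (q - 4)*(q - 2)*(q + 1)*(q - 5)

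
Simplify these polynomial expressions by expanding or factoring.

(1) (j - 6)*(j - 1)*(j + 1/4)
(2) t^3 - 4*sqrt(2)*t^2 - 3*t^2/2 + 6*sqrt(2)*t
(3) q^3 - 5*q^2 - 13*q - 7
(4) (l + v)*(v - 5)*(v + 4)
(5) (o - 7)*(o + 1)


(1) = j^3 - 27*j^2/4 + 17*j/4 + 3/2
(2) = t*(t - 3/2)*(t - 4*sqrt(2))
(3) = (q - 7)*(q + 1)^2
(4) = l*v^2 - l*v - 20*l + v^3 - v^2 - 20*v
(5) = o^2 - 6*o - 7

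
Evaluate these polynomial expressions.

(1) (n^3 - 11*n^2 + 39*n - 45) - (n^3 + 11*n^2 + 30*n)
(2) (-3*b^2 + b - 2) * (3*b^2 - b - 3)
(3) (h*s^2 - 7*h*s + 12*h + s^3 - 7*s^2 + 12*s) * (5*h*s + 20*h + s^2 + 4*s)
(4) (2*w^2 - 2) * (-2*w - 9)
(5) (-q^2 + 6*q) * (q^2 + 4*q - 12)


(1) = -22*n^2 + 9*n - 45
(2) = -9*b^4 + 6*b^3 + 2*b^2 - b + 6
(3) = 5*h^2*s^3 - 15*h^2*s^2 - 80*h^2*s + 240*h^2 + 6*h*s^4 - 18*h*s^3 - 96*h*s^2 + 288*h*s + s^5 - 3*s^4 - 16*s^3 + 48*s^2
(4) = -4*w^3 - 18*w^2 + 4*w + 18
(5) = -q^4 + 2*q^3 + 36*q^2 - 72*q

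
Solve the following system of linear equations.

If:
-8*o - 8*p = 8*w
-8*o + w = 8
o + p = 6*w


Then:
o = -1
p = 1
w = 0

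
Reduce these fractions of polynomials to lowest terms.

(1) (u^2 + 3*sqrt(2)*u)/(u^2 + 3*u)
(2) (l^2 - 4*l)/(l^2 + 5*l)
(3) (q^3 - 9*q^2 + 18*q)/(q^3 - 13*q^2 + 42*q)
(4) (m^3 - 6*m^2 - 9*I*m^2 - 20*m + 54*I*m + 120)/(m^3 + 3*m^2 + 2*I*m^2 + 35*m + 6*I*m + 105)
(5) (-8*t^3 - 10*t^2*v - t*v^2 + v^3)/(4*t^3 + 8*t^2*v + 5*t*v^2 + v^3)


(1) = (u + 3*sqrt(2))/(u + 3)
(2) = (l - 4)/(l + 5)
(3) = (q - 3)/(q - 7)
(4) = (m^2 + m*(-6 - 4*I) + 24*I)/(m^2 + m*(3 + 7*I) + 21*I)
(5) = (-4*t + v)/(2*t + v)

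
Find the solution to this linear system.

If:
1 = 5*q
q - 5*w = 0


Then:
q = 1/5
w = 1/25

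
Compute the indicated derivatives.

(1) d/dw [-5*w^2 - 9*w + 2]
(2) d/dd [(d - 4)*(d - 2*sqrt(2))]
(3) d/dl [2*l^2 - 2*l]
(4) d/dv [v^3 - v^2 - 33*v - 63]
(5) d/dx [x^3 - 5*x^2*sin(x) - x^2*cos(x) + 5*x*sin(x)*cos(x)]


(1) = -10*w - 9
(2) = 2*d - 4 - 2*sqrt(2)
(3) = 4*l - 2
(4) = 3*v^2 - 2*v - 33
(5) = x^2*sin(x) - 5*x^2*cos(x) + 3*x^2 - 10*x*sin(x) - 2*x*cos(x) + 5*x*cos(2*x) + 5*sin(2*x)/2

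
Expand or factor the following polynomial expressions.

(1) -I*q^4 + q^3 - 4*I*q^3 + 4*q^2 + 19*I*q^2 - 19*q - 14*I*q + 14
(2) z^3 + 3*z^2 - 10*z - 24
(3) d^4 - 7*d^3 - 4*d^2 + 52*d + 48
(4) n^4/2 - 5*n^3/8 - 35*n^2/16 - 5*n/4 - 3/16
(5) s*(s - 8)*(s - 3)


(1) = (q - 2)*(q + 7)*(q + I)*(-I*q + I)
(2) = (z - 3)*(z + 2)*(z + 4)
(3) = (d - 6)*(d - 4)*(d + 1)*(d + 2)
(4) = (n/2 + 1/4)*(n - 3)*(n + 1/4)*(n + 1)
(5) = s^3 - 11*s^2 + 24*s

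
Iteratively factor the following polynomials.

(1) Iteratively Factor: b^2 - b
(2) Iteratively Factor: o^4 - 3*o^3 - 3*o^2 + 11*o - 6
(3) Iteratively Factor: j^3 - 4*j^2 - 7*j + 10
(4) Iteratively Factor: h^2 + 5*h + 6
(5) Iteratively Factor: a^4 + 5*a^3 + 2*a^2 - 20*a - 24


(1) = (b)*(b - 1)
(2) = (o - 1)*(o^3 - 2*o^2 - 5*o + 6) = (o - 3)*(o - 1)*(o^2 + o - 2) = (o - 3)*(o - 1)*(o + 2)*(o - 1)
(3) = (j + 2)*(j^2 - 6*j + 5) = (j - 1)*(j + 2)*(j - 5)
(4) = (h + 2)*(h + 3)
(5) = (a - 2)*(a^3 + 7*a^2 + 16*a + 12) = (a - 2)*(a + 2)*(a^2 + 5*a + 6) = (a - 2)*(a + 2)^2*(a + 3)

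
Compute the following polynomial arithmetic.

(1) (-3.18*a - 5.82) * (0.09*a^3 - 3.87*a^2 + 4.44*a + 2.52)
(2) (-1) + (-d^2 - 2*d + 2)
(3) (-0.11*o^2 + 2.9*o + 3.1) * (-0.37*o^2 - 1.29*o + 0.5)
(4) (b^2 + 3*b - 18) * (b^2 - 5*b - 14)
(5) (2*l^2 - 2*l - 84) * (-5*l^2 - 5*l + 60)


(1) = -0.2862*a^4 + 11.7828*a^3 + 8.4042*a^2 - 33.8544*a - 14.6664
(2) = -d^2 - 2*d + 1
(3) = 0.0407*o^4 - 0.9311*o^3 - 4.943*o^2 - 2.549*o + 1.55
(4) = b^4 - 2*b^3 - 47*b^2 + 48*b + 252
(5) = -10*l^4 + 550*l^2 + 300*l - 5040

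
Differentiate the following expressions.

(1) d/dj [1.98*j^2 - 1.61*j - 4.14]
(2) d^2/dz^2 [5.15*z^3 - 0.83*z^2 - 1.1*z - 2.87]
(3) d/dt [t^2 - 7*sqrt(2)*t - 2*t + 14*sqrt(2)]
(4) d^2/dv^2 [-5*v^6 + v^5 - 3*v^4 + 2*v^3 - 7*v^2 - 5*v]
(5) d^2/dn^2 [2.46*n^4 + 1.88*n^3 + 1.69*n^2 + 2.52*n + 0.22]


(1) = 3.96*j - 1.61
(2) = 30.9*z - 1.66
(3) = 2*t - 7*sqrt(2) - 2
(4) = -150*v^4 + 20*v^3 - 36*v^2 + 12*v - 14
(5) = 29.52*n^2 + 11.28*n + 3.38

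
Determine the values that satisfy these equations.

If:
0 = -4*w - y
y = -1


Then:
w = 1/4
y = -1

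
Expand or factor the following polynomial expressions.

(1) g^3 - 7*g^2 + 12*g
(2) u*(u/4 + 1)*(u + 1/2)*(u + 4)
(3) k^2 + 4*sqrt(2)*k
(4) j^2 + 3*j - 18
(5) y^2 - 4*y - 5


(1) = g*(g - 4)*(g - 3)
(2) = u^4/4 + 17*u^3/8 + 5*u^2 + 2*u
(3) = k*(k + 4*sqrt(2))
(4) = (j - 3)*(j + 6)
(5) = (y - 5)*(y + 1)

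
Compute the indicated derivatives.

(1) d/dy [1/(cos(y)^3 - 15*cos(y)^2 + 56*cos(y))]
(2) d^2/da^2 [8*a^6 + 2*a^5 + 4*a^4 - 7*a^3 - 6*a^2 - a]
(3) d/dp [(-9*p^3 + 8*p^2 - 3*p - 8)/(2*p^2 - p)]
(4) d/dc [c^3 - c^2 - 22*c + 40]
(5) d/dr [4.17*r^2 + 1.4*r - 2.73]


(1) = (3*sin(y) + 56*sin(y)/cos(y)^2 - 30*tan(y))/((cos(y) - 8)^2*(cos(y) - 7)^2)
(2) = 240*a^4 + 40*a^3 + 48*a^2 - 42*a - 12
(3) = 2*(-9*p^4 + 9*p^3 - p^2 + 16*p - 4)/(p^2*(4*p^2 - 4*p + 1))
(4) = 3*c^2 - 2*c - 22
(5) = 8.34*r + 1.4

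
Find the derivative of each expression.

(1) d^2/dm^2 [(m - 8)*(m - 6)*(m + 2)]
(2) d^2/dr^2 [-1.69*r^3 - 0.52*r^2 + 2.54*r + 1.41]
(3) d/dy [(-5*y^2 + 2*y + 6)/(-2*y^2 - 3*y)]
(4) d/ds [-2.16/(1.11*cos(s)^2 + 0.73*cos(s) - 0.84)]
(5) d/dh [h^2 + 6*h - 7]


(1) = 6*m - 24
(2) = -10.14*r - 1.04
(3) = (19*y^2 + 24*y + 18)/(y^2*(4*y^2 + 12*y + 9))
(4) = -(4.7952*cos(s) + 1.5768)*sin(s)/(1.11*cos(s)^2 + 0.73*cos(s) - 0.84)^2
(5) = 2*h + 6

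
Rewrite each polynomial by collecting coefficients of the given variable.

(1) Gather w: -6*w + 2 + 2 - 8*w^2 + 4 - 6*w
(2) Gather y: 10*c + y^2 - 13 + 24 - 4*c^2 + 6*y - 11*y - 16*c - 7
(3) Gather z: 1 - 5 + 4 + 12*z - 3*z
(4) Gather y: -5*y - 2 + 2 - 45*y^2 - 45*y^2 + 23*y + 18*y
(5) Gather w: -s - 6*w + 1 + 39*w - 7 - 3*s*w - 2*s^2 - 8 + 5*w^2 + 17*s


(1) = -8*w^2 - 12*w + 8
(2) = -4*c^2 - 6*c + y^2 - 5*y + 4
(3) = 9*z
(4) = -90*y^2 + 36*y
(5) = -2*s^2 + 16*s + 5*w^2 + w*(33 - 3*s) - 14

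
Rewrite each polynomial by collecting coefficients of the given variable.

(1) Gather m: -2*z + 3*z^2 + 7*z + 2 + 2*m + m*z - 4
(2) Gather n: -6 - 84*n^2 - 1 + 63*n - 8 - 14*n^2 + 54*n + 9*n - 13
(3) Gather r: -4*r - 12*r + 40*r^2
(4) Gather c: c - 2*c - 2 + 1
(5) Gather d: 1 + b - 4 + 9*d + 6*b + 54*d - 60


(1) = m*(z + 2) + 3*z^2 + 5*z - 2
(2) = -98*n^2 + 126*n - 28
(3) = 40*r^2 - 16*r
(4) = -c - 1
(5) = 7*b + 63*d - 63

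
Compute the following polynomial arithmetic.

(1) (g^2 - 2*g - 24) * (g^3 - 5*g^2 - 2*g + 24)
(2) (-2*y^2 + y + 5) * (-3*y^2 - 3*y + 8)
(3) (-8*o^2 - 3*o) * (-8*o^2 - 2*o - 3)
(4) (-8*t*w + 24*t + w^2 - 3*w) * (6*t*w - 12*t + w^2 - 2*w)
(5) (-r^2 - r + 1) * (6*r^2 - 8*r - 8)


(1) = g^5 - 7*g^4 - 16*g^3 + 148*g^2 - 576
(2) = 6*y^4 + 3*y^3 - 34*y^2 - 7*y + 40
(3) = 64*o^4 + 40*o^3 + 30*o^2 + 9*o
(4) = -48*t^2*w^2 + 240*t^2*w - 288*t^2 - 2*t*w^3 + 10*t*w^2 - 12*t*w + w^4 - 5*w^3 + 6*w^2
(5) = -6*r^4 + 2*r^3 + 22*r^2 - 8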